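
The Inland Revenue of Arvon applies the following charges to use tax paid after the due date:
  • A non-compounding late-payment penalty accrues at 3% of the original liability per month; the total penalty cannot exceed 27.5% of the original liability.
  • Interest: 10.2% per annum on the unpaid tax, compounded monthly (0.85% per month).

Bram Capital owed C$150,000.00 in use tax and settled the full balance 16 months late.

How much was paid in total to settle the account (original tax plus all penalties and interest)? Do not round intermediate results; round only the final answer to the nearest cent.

Penalty (uncapped): 16 × 3% × C$150,000.00 = C$72,000.00; cap = 27.5% × C$150,000.00 = C$41,250.00 → penalty = C$41,250.00
Interest: C$150,000.00 × ((1 + 0.0085)^16 − 1) = C$150,000.00 × 0.1450236… = C$21,753.5411…
Total = C$150,000.00 + C$41,250.0000 + C$21,753.5411… = C$213,003.54

C$213,003.54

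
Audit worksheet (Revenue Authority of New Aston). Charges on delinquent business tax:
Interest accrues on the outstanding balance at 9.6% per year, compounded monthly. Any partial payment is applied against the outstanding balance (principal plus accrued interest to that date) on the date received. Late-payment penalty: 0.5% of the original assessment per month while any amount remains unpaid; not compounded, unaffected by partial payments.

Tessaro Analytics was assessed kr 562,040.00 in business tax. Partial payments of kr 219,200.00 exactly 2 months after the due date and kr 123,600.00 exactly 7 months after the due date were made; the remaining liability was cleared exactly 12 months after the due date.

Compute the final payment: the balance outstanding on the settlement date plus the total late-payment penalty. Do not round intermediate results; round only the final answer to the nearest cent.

Monthly rate = 9.6% ÷ 12 = 0.8%
Balance at month 2: kr 562,040.0000 × (1 + 0.008)^2 = kr 571,068.6106…
After kr 219,200.00 payment: kr 571,068.6106… − kr 219,200.00 = kr 351,868.6106…
Balance at month 7: kr 351,868.6106… × (1 + 0.008)^5 = kr 366,170.3597…
After kr 123,600.00 payment: kr 366,170.3597… − kr 123,600.00 = kr 242,570.3597…
Balance at month 12: kr 242,570.3597… × (1 + 0.008)^5 = kr 252,429.6660…
Penalty: 12 × 0.5% × kr 562,040.00 = kr 33,722.40
Final settlement = outstanding balance + penalty = kr 252,429.6660… + kr 33,722.40 = kr 286,152.07

kr 286,152.07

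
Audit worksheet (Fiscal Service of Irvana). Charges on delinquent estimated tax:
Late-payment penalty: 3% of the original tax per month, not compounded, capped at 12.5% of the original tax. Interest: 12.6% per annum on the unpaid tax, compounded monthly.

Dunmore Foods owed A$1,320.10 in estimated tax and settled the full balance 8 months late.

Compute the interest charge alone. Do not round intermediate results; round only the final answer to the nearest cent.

Interest (12.6%/yr ÷ 12 = 1.05%/month): A$1,320.10 × ((1 + 0.0105)^8 − 1) = A$115.0503…

A$115.05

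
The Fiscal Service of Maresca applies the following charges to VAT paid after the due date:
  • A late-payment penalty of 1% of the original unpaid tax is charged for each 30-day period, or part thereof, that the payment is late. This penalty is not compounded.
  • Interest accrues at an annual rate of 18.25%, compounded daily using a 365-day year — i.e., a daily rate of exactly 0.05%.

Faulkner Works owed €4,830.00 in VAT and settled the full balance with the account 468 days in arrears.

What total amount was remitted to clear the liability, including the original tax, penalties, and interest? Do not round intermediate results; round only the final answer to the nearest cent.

€6,875.85

Penalty periods: ⌈468/30⌉ = 16; penalty = 16 × 1% × €4,830.00 = €772.80
Interest: €4,830.00 × ((1 + 0.0005)^468 − 1) = €4,830.00 × 0.26357060… = €1,273.0460…
Total = €4,830.00 + €772.8000 + €1,273.0460… = €6,875.85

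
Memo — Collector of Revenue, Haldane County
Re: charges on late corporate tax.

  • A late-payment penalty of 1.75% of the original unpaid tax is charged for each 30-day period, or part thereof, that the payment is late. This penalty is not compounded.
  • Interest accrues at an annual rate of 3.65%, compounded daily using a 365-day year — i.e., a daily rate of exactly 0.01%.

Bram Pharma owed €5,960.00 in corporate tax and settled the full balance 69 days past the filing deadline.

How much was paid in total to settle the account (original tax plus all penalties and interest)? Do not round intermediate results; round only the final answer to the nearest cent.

€6,314.16

Penalty periods: ⌈69/30⌉ = 3; penalty = 3 × 1.75% × €5,960.00 = €312.90
Interest: €5,960.00 × ((1 + 0.0001)^69 − 1) = €5,960.00 × 0.00692351… = €41.2641…
Total = €5,960.00 + €312.9000 + €41.2641… = €6,314.16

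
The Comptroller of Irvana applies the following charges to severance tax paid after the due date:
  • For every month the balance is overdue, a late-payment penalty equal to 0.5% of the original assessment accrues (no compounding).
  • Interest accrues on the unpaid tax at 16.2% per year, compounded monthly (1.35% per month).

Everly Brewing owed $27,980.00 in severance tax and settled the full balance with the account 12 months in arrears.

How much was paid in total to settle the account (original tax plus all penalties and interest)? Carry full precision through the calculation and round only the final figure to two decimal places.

$34,543.73

Late-payment penalty = 0.5% × $27,980.00 × 12 mo = $1,678.80
Interest: $27,980.00 × ((1 + 0.0135)^12 − 1) = $27,980.00 × 0.1745866… = $4,884.9326…
Total = $27,980.00 + $1,678.8000 + $4,884.9326… = $34,543.73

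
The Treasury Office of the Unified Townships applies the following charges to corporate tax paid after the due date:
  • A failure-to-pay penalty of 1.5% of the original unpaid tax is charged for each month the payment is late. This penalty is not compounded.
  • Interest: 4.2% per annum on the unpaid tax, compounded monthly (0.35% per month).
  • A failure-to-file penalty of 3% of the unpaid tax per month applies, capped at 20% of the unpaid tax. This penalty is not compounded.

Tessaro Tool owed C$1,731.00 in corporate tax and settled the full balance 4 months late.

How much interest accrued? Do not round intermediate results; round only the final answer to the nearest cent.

C$24.36

Interest: C$1,731.00 × ((1 + 0.0035)^4 − 1) = C$1,731.00 × 0.0140737… = C$24.3615…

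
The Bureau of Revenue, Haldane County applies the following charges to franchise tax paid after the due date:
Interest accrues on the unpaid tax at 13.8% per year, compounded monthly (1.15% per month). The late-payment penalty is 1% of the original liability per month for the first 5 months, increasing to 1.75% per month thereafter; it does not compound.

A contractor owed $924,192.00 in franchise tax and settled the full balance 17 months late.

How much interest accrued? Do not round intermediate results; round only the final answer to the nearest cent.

Interest: $924,192.00 × ((1 + 0.0115)^17 − 1) = $924,192.00 × 0.2145631… = $198,297.4960…

$198,297.50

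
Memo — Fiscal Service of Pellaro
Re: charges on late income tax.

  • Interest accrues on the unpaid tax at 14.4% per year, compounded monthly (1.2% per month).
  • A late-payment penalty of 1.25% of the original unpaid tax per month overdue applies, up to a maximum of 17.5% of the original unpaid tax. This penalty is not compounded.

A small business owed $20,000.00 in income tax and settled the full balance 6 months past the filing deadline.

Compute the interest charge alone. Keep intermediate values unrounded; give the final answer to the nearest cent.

$1,483.90

Interest: $20,000.00 × ((1 + 0.012)^6 − 1) = $20,000.00 × 0.0741949… = $1,483.8975…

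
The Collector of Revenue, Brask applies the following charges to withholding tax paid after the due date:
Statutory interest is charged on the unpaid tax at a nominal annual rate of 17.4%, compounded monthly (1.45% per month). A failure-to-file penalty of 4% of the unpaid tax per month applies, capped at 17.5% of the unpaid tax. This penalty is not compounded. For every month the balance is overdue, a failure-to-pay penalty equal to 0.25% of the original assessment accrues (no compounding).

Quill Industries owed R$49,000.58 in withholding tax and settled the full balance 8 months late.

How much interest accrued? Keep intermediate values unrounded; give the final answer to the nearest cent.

R$5,981.05

Interest: R$49,000.58 × ((1 + 0.0145)^8 − 1) = R$49,000.58 × 0.1220609… = R$5,981.0526…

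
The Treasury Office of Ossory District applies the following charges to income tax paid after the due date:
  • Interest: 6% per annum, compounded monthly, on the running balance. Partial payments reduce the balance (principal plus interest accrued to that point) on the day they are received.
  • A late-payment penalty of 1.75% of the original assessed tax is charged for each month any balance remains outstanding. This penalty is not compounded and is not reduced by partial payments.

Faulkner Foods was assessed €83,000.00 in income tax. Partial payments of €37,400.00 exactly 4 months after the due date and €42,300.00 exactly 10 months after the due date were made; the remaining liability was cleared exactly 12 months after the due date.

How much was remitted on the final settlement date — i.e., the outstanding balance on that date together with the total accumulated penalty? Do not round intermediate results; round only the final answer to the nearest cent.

€23,902.76

Monthly rate = 6% ÷ 12 = 0.5%
Balance at month 4: €83,000.0000 × (1 + 0.005)^4 = €84,672.4916…
After €37,400.00 payment: €84,672.4916… − €37,400.00 = €47,272.4916…
Balance at month 10: €47,272.4916… × (1 + 0.005)^6 = €48,708.5121…
After €42,300.00 payment: €48,708.5121… − €42,300.00 = €6,408.5121…
Balance at month 12: €6,408.5121… × (1 + 0.005)^2 = €6,472.7574…
Penalty: 12 × 1.75% × €83,000.00 = €17,430.00
Final settlement = outstanding balance + penalty = €6,472.7574… + €17,430.00 = €23,902.76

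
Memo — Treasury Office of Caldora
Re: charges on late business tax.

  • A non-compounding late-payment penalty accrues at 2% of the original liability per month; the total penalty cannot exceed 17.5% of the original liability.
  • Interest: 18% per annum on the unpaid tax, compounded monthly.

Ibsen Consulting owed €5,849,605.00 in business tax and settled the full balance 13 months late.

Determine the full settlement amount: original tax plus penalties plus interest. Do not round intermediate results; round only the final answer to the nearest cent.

€8,122,483.32

Penalty (uncapped): 13 × 2% × €5,849,605.00 = €1,520,897.30; cap = 17.5% × €5,849,605.00 = €1,023,680.88… → penalty = €1,023,680.88…
Interest (18%/yr ÷ 12 = 1.5%/month): €5,849,605.00 × ((1 + 0.015)^13 − 1) = €1,249,197.4444…
Total = €5,849,605.00 + €1,023,680.8750 + €1,249,197.4444… = €8,122,483.32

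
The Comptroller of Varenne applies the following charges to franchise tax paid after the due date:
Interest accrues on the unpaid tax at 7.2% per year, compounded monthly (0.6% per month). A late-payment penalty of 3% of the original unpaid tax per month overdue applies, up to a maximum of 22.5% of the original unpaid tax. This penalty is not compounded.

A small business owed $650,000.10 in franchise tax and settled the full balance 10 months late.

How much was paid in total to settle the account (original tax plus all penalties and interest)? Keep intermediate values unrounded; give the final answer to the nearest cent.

Penalty (uncapped): 10 × 3% × $650,000.10 = $195,000.03; cap = 22.5% × $650,000.10 = $146,250.02… → penalty = $146,250.02…
Interest: $650,000.10 × ((1 + 0.006)^10 − 1) = $650,000.10 × 0.0616462… = $40,070.0323…
Total = $650,000.10 + $146,250.0225 + $40,070.0323… = $836,320.15

$836,320.15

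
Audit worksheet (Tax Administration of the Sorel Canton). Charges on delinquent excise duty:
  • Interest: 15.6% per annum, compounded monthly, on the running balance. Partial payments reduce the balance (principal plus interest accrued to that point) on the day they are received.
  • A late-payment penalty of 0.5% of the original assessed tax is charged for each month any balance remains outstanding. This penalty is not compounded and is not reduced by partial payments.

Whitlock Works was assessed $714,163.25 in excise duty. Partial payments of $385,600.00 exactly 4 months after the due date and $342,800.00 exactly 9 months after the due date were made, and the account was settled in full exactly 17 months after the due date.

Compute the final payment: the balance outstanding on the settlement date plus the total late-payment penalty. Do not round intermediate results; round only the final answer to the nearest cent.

$114,012.77

Monthly rate = 15.6% ÷ 12 = 1.3%
Balance at month 4: $714,163.2500 × (1 + 0.013)^4 = $752,030.1970…
After $385,600.00 payment: $752,030.1970… − $385,600.00 = $366,430.1970…
Balance at month 9: $366,430.1970… × (1 + 0.013)^5 = $390,875.5298…
After $342,800.00 payment: $390,875.5298… − $342,800.00 = $48,075.5298…
Balance at month 17: $48,075.5298… × (1 + 0.013)^8 = $53,308.8902…
Penalty: 17 × 0.5% × $714,163.25 = $60,703.88…
Final settlement = outstanding balance + penalty = $53,308.8902… + $60,703.88… = $114,012.77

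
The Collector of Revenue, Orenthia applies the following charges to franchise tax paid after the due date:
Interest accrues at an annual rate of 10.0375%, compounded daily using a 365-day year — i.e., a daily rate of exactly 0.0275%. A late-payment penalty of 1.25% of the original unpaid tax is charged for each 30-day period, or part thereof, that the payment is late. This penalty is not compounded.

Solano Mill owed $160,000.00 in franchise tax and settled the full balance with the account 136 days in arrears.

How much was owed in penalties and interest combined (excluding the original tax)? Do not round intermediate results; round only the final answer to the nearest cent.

$16,096.45

Penalty periods: ⌈136/30⌉ = 5; penalty = 5 × 1.25% × $160,000.00 = $10,000.00
Interest: $160,000.00 × ((1 + 0.000275)^136 − 1) = $160,000.00 × 0.03810284… = $6,096.4550…
Penalties + interest = $10,000.0000 + $6,096.4550… = $16,096.45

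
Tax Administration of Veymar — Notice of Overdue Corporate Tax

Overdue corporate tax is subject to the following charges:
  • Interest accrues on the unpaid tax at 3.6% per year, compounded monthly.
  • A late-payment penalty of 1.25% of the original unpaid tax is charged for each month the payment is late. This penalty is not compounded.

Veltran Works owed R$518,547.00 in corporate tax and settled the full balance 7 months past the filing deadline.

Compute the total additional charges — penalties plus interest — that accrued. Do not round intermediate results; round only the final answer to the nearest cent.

Late-payment penalty: 7 × 1.25% × R$518,547.00 = R$45,372.86…
Interest (3.6%/yr ÷ 12 = 0.3%/month): R$518,547.00 × ((1 + 0.003)^7 − 1) = R$10,987.9839…
Penalties + interest = R$45,372.8625 + R$10,987.9839… = R$56,360.85

R$56,360.85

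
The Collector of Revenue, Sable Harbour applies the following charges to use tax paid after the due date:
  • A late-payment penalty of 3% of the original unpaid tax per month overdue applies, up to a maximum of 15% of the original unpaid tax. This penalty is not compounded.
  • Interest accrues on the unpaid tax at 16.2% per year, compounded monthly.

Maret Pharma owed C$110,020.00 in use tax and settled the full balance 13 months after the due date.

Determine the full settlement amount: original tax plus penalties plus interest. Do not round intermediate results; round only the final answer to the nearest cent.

C$147,475.59

Penalty (uncapped): 13 × 3% × C$110,020.00 = C$42,907.80; cap = 15% × C$110,020.00 = C$16,503.00 → penalty = C$16,503.00
Interest (16.2%/yr ÷ 12 = 1.35%/month): C$110,020.00 × ((1 + 0.0135)^13 − 1) = C$20,952.5943…
Total = C$110,020.00 + C$16,503.0000 + C$20,952.5943… = C$147,475.59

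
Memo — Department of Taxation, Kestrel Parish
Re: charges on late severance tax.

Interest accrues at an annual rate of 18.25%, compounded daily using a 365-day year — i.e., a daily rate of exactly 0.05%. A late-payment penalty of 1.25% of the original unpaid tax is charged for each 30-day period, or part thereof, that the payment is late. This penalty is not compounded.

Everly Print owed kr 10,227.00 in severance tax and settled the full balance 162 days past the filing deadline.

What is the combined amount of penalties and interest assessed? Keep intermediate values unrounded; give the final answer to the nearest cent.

Penalty periods: ⌈162/30⌉ = 6; penalty = 6 × 1.25% × kr 10,227.00 = kr 767.03…
Interest: kr 10,227.00 × ((1 + 0.0005)^162 − 1) = kr 10,227.00 × 0.08434895… = kr 862.6367…
Penalties + interest = kr 767.0250 + kr 862.6367… = kr 1,629.66

kr 1,629.66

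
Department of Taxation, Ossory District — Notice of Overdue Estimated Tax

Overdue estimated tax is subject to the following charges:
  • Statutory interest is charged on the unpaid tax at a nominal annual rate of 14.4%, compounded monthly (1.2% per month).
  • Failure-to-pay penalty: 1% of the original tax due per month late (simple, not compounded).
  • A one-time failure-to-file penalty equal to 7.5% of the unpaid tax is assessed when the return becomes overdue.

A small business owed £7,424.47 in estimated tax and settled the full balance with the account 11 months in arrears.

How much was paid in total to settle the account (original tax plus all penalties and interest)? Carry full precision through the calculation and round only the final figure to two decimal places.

£9,839.00

Failure-to-file penalty: 7.5% × £7,424.47 = £556.84…
Failure-to-pay penalty: 11 × 1% × £7,424.47 = £816.69…
Interest: £7,424.47 × ((1 + 0.012)^11 − 1) = £7,424.47 × 0.1402121… = £1,041.0004…
Total = £7,424.47 + £1,373.5270… + £1,041.0004… = £9,839.00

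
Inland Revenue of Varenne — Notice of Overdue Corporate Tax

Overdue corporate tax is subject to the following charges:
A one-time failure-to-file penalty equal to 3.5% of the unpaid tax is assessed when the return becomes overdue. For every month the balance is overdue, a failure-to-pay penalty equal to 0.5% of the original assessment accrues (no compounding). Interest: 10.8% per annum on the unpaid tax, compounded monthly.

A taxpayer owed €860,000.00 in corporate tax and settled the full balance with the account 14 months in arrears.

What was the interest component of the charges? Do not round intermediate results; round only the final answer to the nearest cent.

Interest (10.8%/yr ÷ 12 = 0.9%/month): €860,000.00 × ((1 + 0.009)^14 − 1) = €114,933.0173…

€114,933.02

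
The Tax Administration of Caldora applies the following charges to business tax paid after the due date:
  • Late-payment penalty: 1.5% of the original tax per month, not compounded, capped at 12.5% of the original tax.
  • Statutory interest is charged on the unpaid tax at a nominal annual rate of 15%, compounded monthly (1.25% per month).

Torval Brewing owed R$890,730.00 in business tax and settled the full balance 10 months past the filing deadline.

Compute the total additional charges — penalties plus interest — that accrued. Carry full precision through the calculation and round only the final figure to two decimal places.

R$229,158.85

Penalty (uncapped): 10 × 1.5% × R$890,730.00 = R$133,609.50; cap = 12.5% × R$890,730.00 = R$111,341.25 → penalty = R$111,341.25
Interest: R$890,730.00 × ((1 + 0.0125)^10 − 1) = R$890,730.00 × 0.1322708… = R$117,817.5961…
Penalties + interest = R$111,341.2500 + R$117,817.5961… = R$229,158.85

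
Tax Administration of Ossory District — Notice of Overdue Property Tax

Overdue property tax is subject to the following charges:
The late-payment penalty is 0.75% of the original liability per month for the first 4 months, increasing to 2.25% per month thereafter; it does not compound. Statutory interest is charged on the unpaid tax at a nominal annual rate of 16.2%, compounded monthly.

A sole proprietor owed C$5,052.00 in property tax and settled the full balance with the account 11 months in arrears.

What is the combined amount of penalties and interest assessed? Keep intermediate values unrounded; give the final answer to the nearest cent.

Penalty, months 1–4: 4 × 0.75% × C$5,052.00 = C$151.56
Penalty, months 5–11: 7 × 2.25% × C$5,052.00 = C$795.69
Interest (16.2%/yr ÷ 12 = 1.35%/month): C$5,052.00 × ((1 + 0.0135)^11 − 1) = C$802.9693…
Penalties + interest = C$947.2500 + C$802.9693… = C$1,750.22

C$1,750.22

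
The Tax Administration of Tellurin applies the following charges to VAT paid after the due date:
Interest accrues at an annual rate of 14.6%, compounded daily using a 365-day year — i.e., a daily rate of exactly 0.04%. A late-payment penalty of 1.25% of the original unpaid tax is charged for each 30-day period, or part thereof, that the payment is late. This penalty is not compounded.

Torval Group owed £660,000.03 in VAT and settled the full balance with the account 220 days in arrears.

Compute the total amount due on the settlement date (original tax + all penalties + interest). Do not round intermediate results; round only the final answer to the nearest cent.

Penalty periods: ⌈220/30⌉ = 8; penalty = 8 × 1.25% × £660,000.03 = £66,000.00…
Interest: £660,000.03 × ((1 + 0.0004)^220 − 1) = £660,000.03 × 0.09196891… = £60,699.4823…
Total = £660,000.03 + £66,000.0030 + £60,699.4823… = £786,699.52

£786,699.52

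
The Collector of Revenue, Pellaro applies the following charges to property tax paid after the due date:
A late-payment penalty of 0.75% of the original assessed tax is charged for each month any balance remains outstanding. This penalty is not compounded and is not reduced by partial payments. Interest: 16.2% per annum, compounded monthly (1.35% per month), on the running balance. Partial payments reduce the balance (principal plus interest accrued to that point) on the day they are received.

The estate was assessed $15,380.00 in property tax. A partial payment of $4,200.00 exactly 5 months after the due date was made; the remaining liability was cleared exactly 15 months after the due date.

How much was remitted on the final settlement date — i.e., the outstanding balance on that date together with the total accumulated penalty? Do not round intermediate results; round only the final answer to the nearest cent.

$15,734.24

Balance at month 5: $15,380.0000 × (1 + 0.0135)^5 = $16,446.5610…
After $4,200.00 payment: $16,446.5610… − $4,200.00 = $12,246.5610…
Balance at month 15: $12,246.5610… × (1 + 0.0135)^10 = $14,003.9864…
Penalty: 15 × 0.75% × $15,380.00 = $1,730.25
Final settlement = outstanding balance + penalty = $14,003.9864… + $1,730.25 = $15,734.24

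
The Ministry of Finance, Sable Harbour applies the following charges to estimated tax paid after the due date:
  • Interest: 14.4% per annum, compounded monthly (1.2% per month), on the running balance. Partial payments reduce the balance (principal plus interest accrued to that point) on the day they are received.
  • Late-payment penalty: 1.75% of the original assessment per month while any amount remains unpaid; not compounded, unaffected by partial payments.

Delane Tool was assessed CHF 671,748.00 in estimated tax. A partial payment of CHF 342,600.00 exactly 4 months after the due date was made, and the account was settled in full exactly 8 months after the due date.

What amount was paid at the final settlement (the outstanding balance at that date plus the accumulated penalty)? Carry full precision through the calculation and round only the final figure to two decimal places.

CHF 473,711.82

Balance at month 4: CHF 671,748.0000 × (1 + 0.012)^4 = CHF 704,576.9513…
After CHF 342,600.00 payment: CHF 704,576.9513… − CHF 342,600.00 = CHF 361,976.9513…
Balance at month 8: CHF 361,976.9513… × (1 + 0.012)^4 = CHF 379,667.1026…
Penalty: 8 × 1.75% × CHF 671,748.00 = CHF 94,044.72
Final settlement = outstanding balance + penalty = CHF 379,667.1026… + CHF 94,044.72 = CHF 473,711.82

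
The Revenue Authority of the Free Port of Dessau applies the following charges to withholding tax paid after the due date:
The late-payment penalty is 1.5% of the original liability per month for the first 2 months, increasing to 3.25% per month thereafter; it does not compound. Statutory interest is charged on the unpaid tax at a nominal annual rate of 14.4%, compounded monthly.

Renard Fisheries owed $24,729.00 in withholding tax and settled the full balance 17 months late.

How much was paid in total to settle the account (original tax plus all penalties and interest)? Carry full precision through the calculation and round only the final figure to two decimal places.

$43,085.58

Penalty, months 1–2: 2 × 1.5% × $24,729.00 = $741.87
Penalty, months 3–17: 15 × 3.25% × $24,729.00 = $12,055.39…
Interest (14.4%/yr ÷ 12 = 1.2%/month): $24,729.00 × ((1 + 0.012)^17 − 1) = $5,559.3257…
Total = $24,729.00 + $12,797.2575 + $5,559.3257… = $43,085.58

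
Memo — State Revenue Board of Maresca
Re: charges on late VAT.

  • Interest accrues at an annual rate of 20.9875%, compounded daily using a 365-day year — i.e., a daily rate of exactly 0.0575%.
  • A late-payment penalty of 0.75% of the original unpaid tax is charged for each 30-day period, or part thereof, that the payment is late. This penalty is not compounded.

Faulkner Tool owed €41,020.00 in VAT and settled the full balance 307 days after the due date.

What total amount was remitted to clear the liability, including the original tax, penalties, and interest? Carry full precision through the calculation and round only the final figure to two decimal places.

Penalty periods: ⌈307/30⌉ = 11; penalty = 11 × 0.75% × €41,020.00 = €3,384.15
Interest: €41,020.00 × ((1 + 0.000575)^307 − 1) = €41,020.00 × 0.19300373… = €7,917.0129…
Total = €41,020.00 + €3,384.1500 + €7,917.0129… = €52,321.16

€52,321.16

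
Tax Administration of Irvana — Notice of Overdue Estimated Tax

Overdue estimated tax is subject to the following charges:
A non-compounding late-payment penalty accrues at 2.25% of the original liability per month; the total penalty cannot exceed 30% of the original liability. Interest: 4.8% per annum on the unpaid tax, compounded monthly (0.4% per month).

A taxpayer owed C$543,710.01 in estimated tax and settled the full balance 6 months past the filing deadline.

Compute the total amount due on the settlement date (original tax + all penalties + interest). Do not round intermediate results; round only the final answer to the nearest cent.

C$630,291.09

Penalty: 6 × 2.25% × C$543,710.01 = C$73,400.85… (below the 30% cap of C$163,113.00…)
Interest: C$543,710.01 × ((1 + 0.004)^6 − 1) = C$543,710.01 × 0.0242413… = C$13,180.2287…
Total = C$543,710.01 + C$73,400.8514… + C$13,180.2287… = C$630,291.09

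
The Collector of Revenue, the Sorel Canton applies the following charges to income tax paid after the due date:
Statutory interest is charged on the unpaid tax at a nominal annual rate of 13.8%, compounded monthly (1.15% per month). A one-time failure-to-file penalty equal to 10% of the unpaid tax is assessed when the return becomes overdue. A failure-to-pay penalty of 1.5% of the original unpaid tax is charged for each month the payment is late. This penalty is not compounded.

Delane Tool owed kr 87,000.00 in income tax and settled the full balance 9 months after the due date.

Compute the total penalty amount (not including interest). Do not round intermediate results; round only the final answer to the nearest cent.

Failure-to-file penalty: 10% × kr 87,000.00 = kr 8,700.00
Failure-to-pay penalty: 9 × 1.5% × kr 87,000.00 = kr 11,745.00
Total penalty = kr 8,700.00 + kr 11,745.00 = kr 20,445.00

kr 20,445.00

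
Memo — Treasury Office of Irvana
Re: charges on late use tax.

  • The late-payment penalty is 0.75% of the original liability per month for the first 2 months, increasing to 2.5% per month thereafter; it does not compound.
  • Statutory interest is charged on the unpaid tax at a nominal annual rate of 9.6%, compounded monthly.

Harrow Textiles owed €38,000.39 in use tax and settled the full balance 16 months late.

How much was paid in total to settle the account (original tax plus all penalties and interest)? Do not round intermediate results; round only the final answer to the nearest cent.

€57,037.61

Penalty, months 1–2: 2 × 0.75% × €38,000.39 = €570.01…
Penalty, months 3–16: 14 × 2.5% × €38,000.39 = €13,300.14…
Interest (9.6%/yr ÷ 12 = 0.8%/month): €38,000.39 × ((1 + 0.008)^16 − 1) = €5,167.0772…
Total = €38,000.39 + €13,870.1424… + €5,167.0772… = €57,037.61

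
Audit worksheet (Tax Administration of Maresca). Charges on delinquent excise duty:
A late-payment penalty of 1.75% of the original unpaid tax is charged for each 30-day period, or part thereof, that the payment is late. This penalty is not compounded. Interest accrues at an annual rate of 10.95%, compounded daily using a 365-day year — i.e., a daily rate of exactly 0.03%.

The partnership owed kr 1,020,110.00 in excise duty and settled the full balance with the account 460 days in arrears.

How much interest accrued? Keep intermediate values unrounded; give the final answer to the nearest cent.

kr 150,927.10

Interest: kr 1,020,110.00 × ((1 + 0.0003)^460 − 1) = kr 1,020,110.00 × 0.14795179… = kr 150,927.1027…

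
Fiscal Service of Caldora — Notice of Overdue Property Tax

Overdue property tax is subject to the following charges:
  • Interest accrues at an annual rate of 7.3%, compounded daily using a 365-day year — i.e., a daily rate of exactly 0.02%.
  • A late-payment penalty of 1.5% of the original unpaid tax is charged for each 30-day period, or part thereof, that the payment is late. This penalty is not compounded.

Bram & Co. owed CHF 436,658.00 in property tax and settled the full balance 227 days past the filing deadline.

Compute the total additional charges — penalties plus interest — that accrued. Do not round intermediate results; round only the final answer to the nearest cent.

CHF 72,678.06

Penalty periods: ⌈227/30⌉ = 8; penalty = 8 × 1.5% × CHF 436,658.00 = CHF 52,398.96
Interest: CHF 436,658.00 × ((1 + 0.0002)^227 − 1) = CHF 436,658.00 × 0.04644160… = CHF 20,279.0981…
Penalties + interest = CHF 52,398.9600 + CHF 20,279.0981… = CHF 72,678.06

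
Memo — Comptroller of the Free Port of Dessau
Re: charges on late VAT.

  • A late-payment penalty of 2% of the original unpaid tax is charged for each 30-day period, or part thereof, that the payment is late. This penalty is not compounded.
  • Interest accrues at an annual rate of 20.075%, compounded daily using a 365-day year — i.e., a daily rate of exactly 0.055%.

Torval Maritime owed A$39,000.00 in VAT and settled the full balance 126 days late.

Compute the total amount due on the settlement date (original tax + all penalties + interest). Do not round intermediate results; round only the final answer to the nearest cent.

Penalty periods: ⌈126/30⌉ = 5; penalty = 5 × 2% × A$39,000.00 = A$3,900.00
Interest: A$39,000.00 × ((1 + 0.00055)^126 − 1) = A$39,000.00 × 0.07173727… = A$2,797.7536…
Total = A$39,000.00 + A$3,900.0000 + A$2,797.7536… = A$45,697.75

A$45,697.75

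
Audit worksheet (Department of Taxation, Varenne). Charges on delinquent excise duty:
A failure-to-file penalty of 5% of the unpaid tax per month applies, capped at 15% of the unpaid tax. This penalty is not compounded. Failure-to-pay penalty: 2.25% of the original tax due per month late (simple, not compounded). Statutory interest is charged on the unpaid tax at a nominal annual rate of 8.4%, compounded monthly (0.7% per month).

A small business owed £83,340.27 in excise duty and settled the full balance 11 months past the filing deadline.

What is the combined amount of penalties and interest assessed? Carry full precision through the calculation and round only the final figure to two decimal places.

£39,774.34

Failure-to-file: 11 × 5% × £83,340.27 = £45,837.15…, capped at 15% × £83,340.27 = £12,501.04…
Failure-to-pay penalty = 2.25% × £83,340.27 × 11 mo = £20,626.72…
Interest: £83,340.27 × ((1 + 0.007)^11 − 1) = £83,340.27 × 0.0797524… = £6,646.5861…
Penalties + interest = £33,127.7573… + £6,646.5861… = £39,774.34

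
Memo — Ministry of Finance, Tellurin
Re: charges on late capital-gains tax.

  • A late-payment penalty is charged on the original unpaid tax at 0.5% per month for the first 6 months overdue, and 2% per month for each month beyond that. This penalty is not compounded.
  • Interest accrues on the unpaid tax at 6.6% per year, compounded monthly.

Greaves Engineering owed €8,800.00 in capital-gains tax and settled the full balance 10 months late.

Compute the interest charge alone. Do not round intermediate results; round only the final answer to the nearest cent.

€496.16

Interest (6.6%/yr ÷ 12 = 0.55%/month): €8,800.00 × ((1 + 0.0055)^10 − 1) = €496.1564…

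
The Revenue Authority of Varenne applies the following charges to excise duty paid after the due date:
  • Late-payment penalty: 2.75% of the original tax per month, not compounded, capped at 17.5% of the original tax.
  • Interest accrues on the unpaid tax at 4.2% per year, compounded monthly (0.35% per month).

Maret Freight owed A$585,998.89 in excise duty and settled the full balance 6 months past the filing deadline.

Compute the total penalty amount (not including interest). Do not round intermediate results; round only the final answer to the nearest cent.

Penalty: 6 × 2.75% × A$585,998.89 = A$96,689.82… (below the 17.5% cap of A$102,549.81…)

A$96,689.82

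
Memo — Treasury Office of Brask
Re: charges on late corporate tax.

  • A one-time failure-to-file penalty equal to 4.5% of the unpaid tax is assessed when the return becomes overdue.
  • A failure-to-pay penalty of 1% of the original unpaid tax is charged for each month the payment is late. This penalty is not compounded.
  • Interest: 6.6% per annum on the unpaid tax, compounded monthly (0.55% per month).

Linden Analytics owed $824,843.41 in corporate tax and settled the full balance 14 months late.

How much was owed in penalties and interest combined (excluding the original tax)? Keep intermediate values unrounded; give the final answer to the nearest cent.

Failure-to-file penalty: 4.5% × $824,843.41 = $37,117.95…
Failure-to-pay penalty: 14 × 1% × $824,843.41 = $115,478.08…
Interest: $824,843.41 × ((1 + 0.0055)^14 − 1) = $824,843.41 × 0.0798142… = $65,834.2471…
Penalties + interest = $152,596.0309… + $65,834.2471… = $218,430.28

$218,430.28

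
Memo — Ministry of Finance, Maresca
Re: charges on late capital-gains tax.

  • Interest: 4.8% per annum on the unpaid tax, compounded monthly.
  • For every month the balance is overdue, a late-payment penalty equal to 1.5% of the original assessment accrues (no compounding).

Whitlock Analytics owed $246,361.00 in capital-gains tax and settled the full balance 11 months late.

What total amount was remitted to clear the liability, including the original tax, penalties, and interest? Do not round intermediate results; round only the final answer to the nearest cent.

$298,069.87

Late-payment penalty: 11 × 1.5% × $246,361.00 = $40,649.57…
Interest (4.8%/yr ÷ 12 = 0.4%/month): $246,361.00 × ((1 + 0.004)^11 − 1) = $11,059.3042…
Total = $246,361.00 + $40,649.5650 + $11,059.3042… = $298,069.87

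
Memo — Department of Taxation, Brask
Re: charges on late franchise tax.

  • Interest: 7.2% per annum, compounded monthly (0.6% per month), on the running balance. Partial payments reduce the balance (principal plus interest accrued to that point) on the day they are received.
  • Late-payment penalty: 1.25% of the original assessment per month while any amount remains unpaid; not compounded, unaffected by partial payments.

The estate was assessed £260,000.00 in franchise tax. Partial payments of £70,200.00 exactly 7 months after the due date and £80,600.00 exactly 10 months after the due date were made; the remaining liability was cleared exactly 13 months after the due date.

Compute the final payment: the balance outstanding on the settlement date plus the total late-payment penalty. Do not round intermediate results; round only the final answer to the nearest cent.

£168,451.45

Balance at month 7: £260,000.0000 × (1 + 0.006)^7 = £271,118.5374…
After £70,200.00 payment: £271,118.5374… − £70,200.00 = £200,918.5374…
Balance at month 10: £200,918.5374… × (1 + 0.006)^3 = £204,556.8137…
After £80,600.00 payment: £204,556.8137… − £80,600.00 = £123,956.8137…
Balance at month 13: £123,956.8137… × (1 + 0.006)^3 = £126,201.4505…
Penalty: 13 × 1.25% × £260,000.00 = £42,250.00
Final settlement = outstanding balance + penalty = £126,201.4505… + £42,250.00 = £168,451.45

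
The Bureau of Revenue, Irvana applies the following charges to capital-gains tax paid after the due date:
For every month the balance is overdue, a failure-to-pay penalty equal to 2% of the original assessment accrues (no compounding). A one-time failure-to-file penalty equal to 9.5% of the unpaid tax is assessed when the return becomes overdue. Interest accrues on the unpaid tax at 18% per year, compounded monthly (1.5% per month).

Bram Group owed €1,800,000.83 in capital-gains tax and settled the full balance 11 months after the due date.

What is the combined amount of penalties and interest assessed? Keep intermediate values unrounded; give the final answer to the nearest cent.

Failure-to-file penalty: 9.5% × €1,800,000.83 = €171,000.08…
Failure-to-pay penalty: 11 × 2% × €1,800,000.83 = €396,000.18…
Interest: €1,800,000.83 × ((1 + 0.015)^11 − 1) = €1,800,000.83 × 0.1779489… = €320,308.2350…
Penalties + interest = €567,000.2615… + €320,308.2350… = €887,308.50

€887,308.50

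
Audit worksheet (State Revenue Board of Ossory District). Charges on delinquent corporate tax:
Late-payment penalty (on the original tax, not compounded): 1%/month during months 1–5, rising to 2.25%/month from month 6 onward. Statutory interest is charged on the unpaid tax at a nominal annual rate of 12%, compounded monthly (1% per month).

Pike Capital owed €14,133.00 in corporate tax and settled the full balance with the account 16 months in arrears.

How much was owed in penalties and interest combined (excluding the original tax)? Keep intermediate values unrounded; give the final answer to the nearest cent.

€6,643.62

Penalty, months 1–5: 5 × 1% × €14,133.00 = €706.65
Penalty, months 6–16: 11 × 2.25% × €14,133.00 = €3,497.92…
Interest: €14,133.00 × ((1 + 0.01)^16 − 1) = €14,133.00 × 0.1725786… = €2,439.0540…
Penalties + interest = €4,204.5675 + €2,439.0540… = €6,643.62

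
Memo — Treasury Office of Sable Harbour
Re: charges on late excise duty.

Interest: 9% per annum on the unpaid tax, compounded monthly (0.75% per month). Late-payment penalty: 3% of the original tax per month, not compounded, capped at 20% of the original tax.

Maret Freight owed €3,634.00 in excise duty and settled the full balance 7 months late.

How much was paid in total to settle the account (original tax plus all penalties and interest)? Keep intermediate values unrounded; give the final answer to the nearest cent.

€4,555.93

Penalty (uncapped): 7 × 3% × €3,634.00 = €763.14; cap = 20% × €3,634.00 = €726.80 → penalty = €726.80
Interest: €3,634.00 × ((1 + 0.0075)^7 − 1) = €3,634.00 × 0.0536961… = €195.1317…
Total = €3,634.00 + €726.8000 + €195.1317… = €4,555.93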